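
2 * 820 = 1640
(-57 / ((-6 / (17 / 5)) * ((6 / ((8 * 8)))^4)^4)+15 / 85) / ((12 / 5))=3319105837751964399801507023 / 8781531084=377964367033830156.60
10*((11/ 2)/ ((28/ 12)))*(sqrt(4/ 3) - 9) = -1485/ 7 + 110*sqrt(3)/ 7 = -184.92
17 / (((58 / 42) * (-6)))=-119 / 58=-2.05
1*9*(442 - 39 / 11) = 43407 / 11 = 3946.09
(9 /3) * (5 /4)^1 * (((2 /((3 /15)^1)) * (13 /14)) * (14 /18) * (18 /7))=975 /14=69.64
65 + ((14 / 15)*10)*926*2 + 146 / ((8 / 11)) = 210613 / 12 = 17551.08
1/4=0.25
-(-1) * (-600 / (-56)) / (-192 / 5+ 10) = -375 / 994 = -0.38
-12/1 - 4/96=-289/24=-12.04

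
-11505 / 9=-1278.33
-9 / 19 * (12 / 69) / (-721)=36 / 315077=0.00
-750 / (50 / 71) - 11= -1076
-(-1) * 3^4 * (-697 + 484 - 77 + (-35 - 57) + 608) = 18306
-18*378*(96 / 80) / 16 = -5103 / 10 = -510.30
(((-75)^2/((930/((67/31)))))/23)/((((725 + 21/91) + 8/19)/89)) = 552322875/7923306616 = 0.07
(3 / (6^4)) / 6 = 1 / 2592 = 0.00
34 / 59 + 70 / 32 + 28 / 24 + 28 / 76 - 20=-844847 / 53808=-15.70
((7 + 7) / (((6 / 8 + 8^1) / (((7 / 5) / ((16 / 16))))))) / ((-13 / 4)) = -224 / 325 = -0.69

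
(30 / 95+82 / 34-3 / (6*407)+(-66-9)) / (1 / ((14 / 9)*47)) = -694641059 / 131461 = -5284.01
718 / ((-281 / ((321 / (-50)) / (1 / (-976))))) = -112473264 / 7025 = -16010.43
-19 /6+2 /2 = -13 /6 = -2.17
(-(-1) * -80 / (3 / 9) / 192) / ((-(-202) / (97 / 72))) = -485 / 58176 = -0.01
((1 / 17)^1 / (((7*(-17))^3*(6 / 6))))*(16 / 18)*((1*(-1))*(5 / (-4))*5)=-50 / 257829327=-0.00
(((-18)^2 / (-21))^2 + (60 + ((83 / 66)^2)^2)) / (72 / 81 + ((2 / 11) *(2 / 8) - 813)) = -279432502273 / 755027840952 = -0.37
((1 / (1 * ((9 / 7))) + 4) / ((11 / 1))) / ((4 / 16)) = 172 / 99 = 1.74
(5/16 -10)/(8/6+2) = -93/32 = -2.91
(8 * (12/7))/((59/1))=0.23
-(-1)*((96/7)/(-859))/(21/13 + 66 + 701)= -0.00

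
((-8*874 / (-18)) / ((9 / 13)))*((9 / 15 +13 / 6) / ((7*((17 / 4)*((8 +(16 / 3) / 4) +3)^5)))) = 0.00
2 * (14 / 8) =7 / 2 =3.50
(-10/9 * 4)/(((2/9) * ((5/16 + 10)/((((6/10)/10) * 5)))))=-0.58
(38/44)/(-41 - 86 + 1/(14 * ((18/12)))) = -399/58652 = -0.01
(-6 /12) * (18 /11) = -9 /11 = -0.82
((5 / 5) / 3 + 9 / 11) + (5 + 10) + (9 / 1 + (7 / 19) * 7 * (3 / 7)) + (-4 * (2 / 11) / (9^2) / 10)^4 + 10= 271352386542542989 / 7484183625661875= 36.26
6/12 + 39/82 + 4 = 204/41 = 4.98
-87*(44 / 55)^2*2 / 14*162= -225504 / 175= -1288.59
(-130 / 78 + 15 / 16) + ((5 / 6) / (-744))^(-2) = 956509333 / 1200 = 797091.11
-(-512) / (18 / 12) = 1024 / 3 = 341.33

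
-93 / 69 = -31 / 23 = -1.35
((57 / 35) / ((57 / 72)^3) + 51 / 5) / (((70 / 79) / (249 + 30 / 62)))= 52040427057 / 13708975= 3796.08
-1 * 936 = -936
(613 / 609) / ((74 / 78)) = 7969 / 7511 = 1.06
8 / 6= 4 / 3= 1.33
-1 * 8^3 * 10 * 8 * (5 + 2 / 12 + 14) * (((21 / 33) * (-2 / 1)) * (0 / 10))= 0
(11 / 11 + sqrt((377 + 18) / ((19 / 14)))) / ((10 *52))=1 / 520 + sqrt(105070) / 9880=0.03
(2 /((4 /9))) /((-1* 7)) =-9 /14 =-0.64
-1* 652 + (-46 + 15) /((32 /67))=-22941 /32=-716.91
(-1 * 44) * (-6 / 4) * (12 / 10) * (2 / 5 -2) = -126.72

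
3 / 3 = 1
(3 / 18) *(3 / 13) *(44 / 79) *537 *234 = 212652 / 79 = 2691.80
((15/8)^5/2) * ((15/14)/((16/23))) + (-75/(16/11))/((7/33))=-3306450825/14680064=-225.23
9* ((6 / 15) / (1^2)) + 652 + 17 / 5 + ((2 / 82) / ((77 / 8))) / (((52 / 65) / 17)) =2080633 / 3157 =659.05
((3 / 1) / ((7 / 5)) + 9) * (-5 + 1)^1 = -312 / 7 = -44.57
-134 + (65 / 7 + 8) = -817 / 7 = -116.71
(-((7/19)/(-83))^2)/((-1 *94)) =49/233771326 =0.00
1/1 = 1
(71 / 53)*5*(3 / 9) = 355 / 159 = 2.23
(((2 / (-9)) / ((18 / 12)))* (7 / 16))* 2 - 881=-47581 / 54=-881.13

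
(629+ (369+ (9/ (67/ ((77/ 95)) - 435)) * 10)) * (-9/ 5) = -24361929/ 13565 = -1795.94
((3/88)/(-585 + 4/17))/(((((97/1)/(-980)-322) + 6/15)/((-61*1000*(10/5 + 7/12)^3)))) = -11130662375/58403931696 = -0.19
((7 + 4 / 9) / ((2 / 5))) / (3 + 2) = 67 / 18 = 3.72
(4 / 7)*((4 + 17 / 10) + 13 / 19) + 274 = 184636 / 665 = 277.65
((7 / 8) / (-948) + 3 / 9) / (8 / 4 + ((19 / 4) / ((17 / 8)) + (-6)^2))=42857 / 5187456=0.01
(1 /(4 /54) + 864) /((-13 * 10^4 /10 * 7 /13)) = -351 /2800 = -0.13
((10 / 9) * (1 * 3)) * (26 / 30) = 26 / 9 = 2.89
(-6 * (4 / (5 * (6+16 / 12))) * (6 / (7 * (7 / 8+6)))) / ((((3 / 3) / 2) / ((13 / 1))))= -44928 / 21175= -2.12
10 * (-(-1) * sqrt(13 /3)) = 10 * sqrt(39) /3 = 20.82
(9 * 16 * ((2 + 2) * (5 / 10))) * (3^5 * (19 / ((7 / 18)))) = 23934528 / 7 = 3419218.29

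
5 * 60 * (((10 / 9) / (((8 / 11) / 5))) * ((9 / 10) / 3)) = 1375 / 2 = 687.50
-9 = -9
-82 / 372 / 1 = -41 / 186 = -0.22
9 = 9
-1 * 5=-5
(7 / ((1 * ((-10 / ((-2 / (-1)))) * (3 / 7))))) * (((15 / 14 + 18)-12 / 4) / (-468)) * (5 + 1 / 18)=245 / 432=0.57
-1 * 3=-3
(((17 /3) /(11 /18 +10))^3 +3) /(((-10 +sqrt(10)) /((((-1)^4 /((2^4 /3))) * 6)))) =-21964821 /55742968 - 21964821 * sqrt(10) /557429680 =-0.52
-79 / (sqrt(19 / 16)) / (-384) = 79 *sqrt(19) / 1824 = 0.19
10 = 10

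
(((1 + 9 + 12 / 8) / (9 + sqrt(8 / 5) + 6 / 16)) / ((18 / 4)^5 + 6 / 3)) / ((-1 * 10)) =-110400 / 1632287269 + 23552 * sqrt(10) / 8161436345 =-0.00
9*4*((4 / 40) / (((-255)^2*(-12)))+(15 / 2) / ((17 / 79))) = 271957499 / 216750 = 1254.71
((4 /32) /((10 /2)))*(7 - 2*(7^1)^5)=-33607 /40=-840.18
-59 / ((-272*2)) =59 / 544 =0.11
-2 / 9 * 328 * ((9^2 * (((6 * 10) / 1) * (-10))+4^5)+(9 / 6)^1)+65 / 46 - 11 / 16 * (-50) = 5742491713 / 1656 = 3467688.23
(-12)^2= 144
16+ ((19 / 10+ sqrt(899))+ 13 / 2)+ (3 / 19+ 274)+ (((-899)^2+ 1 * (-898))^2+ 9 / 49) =sqrt(899)+ 3033841014271537 / 4655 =651738134137.72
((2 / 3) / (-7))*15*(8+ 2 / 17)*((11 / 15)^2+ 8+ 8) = -342332 / 1785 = -191.78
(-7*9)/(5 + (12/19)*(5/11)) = -13167/1105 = -11.92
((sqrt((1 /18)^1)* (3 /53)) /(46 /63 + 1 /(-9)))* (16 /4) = 42* sqrt(2) /689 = 0.09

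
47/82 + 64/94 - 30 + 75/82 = -27.83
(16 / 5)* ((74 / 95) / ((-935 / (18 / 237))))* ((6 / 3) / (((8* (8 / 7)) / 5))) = -1554 / 7017175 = -0.00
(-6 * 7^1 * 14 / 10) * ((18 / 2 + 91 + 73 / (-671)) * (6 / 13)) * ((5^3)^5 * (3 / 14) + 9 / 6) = -773199646173447192 / 43615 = -17727837812070.32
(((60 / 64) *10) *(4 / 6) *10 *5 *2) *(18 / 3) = 3750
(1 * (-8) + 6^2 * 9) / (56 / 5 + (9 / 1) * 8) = 395 / 104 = 3.80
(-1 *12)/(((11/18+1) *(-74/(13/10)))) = 702/5365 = 0.13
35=35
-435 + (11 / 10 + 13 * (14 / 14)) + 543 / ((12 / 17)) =6967 / 20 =348.35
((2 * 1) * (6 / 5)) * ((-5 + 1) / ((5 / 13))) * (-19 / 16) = 741 / 25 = 29.64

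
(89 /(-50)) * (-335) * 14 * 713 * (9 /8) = 267851997 /40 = 6696299.92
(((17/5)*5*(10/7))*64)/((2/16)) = 12434.29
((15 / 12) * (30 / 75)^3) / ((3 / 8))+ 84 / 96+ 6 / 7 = 1.95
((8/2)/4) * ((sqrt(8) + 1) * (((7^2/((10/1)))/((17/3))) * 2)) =147/85 + 294 * sqrt(2)/85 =6.62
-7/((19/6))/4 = -21/38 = -0.55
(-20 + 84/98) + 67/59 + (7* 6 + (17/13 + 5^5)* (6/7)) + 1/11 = 159682304/59059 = 2703.78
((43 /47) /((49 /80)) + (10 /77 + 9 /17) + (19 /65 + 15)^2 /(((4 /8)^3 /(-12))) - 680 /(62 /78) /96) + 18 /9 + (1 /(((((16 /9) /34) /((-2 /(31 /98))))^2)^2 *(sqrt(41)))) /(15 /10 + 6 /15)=-5066327623027609 /225623297900 + 15795015183450405 *sqrt(41) /5755382872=17550215.30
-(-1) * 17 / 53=17 / 53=0.32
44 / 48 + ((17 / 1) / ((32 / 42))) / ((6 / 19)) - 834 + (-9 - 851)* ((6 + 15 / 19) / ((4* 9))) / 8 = -1427647 / 1824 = -782.70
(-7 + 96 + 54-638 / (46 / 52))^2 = 176863401 / 529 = 334335.35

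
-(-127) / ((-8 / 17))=-269.88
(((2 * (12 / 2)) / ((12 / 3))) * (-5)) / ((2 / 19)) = -285 / 2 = -142.50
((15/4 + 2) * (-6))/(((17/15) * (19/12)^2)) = -74520/6137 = -12.14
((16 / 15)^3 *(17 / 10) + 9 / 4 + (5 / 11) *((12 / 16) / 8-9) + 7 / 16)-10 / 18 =872107 / 5940000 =0.15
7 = 7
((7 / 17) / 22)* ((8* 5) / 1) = 0.75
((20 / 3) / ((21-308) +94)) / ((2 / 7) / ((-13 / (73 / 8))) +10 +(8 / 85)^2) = -52598000 / 14935230309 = -0.00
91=91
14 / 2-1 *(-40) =47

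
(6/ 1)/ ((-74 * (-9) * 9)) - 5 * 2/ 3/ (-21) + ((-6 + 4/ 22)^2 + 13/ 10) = 298784839/ 8461530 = 35.31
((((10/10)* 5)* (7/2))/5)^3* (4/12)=343/24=14.29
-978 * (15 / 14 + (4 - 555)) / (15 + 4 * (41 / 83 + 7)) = 312479313 / 26131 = 11958.18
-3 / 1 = -3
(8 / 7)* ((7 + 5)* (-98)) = -1344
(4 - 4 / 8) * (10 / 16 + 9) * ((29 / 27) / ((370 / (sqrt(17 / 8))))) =15631 * sqrt(34) / 639360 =0.14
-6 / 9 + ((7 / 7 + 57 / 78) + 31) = 2501 / 78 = 32.06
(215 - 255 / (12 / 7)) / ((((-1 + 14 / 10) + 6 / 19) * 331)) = 25175 / 90032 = 0.28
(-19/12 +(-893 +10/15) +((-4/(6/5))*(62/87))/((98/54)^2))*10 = -3737564615/417774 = -8946.38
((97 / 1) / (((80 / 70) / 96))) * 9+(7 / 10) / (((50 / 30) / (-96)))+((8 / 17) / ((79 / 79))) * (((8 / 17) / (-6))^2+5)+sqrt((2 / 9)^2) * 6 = 81022533464 / 1105425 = 73295.37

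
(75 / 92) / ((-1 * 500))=-0.00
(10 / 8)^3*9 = 1125 / 64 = 17.58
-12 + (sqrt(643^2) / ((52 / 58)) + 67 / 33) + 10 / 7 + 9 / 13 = 4260317 / 6006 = 709.34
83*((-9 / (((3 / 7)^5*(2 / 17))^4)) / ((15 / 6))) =-553139379495756710648243 / 15496819560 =-35693735566458.17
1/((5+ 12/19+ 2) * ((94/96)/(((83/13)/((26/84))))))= 3179232/1151735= 2.76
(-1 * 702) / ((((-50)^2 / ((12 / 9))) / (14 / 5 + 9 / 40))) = -14157 / 12500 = -1.13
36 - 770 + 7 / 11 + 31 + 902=2196 / 11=199.64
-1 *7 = -7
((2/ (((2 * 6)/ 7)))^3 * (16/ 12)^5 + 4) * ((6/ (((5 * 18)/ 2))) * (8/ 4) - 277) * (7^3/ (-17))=99876231364/ 1673055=59696.92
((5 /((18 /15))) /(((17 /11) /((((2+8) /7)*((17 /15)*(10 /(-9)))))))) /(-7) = 2750 /3969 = 0.69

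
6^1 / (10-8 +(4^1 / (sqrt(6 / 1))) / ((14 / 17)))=882 / 5-357 * sqrt(6) / 5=1.51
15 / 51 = 5 / 17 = 0.29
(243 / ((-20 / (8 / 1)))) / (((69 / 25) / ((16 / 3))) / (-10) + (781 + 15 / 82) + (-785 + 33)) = -15940800 / 4777513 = -3.34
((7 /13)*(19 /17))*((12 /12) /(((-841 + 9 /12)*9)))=-532 /6685029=-0.00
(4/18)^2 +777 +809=128470/81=1586.05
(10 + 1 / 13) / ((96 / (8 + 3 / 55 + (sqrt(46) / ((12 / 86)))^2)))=307451629 / 1235520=248.84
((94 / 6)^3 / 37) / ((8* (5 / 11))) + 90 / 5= 1861333 / 39960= 46.58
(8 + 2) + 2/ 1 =12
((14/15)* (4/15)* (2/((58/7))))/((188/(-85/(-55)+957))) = 1033312/3373425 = 0.31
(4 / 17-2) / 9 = -10 / 51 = -0.20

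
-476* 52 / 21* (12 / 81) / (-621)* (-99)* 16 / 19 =-23.44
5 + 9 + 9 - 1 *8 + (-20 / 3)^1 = 25 / 3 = 8.33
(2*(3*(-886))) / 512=-1329 / 128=-10.38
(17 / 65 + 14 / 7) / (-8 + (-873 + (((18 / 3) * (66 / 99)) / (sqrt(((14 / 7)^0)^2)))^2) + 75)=-147 / 51350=-0.00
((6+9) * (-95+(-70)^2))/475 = 2883/19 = 151.74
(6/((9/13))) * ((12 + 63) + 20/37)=72670/111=654.68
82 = 82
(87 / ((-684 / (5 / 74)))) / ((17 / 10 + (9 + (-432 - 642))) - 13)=725 / 90796668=0.00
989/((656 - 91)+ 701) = 989/1266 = 0.78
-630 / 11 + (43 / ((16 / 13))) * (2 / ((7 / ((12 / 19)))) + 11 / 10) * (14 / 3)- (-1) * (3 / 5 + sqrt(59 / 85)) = sqrt(5015) / 85 + 7629043 / 50160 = 152.93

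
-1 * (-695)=695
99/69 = 33/23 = 1.43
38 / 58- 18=-503 / 29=-17.34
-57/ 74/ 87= -0.01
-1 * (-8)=8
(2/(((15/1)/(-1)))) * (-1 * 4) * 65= 104/3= 34.67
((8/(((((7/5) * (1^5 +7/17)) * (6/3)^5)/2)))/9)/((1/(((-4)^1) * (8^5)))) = -696320/189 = -3684.23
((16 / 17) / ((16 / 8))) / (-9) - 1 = -161 / 153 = -1.05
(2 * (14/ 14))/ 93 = 2/ 93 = 0.02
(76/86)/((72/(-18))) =-19/86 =-0.22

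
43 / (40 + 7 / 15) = 645 / 607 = 1.06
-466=-466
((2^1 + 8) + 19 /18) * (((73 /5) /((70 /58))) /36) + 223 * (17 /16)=54579991 /226800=240.65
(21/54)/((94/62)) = 217/846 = 0.26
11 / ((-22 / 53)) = -53 / 2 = -26.50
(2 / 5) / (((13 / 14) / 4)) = 112 / 65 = 1.72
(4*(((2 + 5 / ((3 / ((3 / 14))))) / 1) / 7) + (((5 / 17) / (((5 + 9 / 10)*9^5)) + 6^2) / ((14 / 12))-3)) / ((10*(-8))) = -28250872819 / 77388832080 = -0.37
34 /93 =0.37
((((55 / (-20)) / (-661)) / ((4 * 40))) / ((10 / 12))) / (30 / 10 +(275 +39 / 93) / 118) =20119 / 3439315200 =0.00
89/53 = 1.68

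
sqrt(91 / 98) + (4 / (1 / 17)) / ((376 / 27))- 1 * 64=-58.15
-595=-595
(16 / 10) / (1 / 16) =128 / 5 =25.60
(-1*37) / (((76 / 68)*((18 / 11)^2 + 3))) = -76109 / 13053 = -5.83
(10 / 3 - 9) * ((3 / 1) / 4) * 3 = -51 / 4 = -12.75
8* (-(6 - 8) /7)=16 /7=2.29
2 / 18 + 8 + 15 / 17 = 1376 / 153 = 8.99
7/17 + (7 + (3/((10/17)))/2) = 3387/340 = 9.96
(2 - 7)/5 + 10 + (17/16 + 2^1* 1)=193/16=12.06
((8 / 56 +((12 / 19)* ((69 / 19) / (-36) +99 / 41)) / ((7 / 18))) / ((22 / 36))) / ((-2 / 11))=-3637107 / 103607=-35.10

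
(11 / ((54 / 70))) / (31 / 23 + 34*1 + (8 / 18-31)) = 2.98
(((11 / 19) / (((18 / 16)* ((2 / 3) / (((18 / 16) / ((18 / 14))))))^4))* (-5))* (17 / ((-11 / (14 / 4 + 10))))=204085 / 1824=111.89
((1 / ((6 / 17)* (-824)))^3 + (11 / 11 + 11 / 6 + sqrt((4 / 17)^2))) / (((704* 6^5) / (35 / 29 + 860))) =5831364657872675 / 12079458119659290624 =0.00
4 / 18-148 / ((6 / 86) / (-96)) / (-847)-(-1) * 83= -1198429 / 7623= -157.21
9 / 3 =3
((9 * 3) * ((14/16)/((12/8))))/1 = 63/4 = 15.75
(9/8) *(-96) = -108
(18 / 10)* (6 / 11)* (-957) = -4698 / 5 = -939.60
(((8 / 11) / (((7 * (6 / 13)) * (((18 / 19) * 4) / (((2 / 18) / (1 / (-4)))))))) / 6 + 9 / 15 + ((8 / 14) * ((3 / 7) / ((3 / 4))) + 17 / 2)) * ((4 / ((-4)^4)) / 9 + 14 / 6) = 9959044699 / 452656512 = 22.00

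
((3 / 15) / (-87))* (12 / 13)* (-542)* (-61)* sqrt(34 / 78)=-46.32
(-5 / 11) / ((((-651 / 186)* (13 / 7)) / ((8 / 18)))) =40 / 1287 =0.03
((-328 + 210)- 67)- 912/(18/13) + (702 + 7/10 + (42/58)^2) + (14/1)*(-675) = -241966859/25230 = -9590.44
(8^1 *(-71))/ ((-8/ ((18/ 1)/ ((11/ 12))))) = 1394.18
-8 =-8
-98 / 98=-1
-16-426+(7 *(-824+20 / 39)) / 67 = -1379758 / 2613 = -528.04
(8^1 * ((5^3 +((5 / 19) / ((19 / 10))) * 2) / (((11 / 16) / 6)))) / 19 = 34732800 / 75449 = 460.35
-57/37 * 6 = -342/37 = -9.24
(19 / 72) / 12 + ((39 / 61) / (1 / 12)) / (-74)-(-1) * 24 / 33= 13848161 / 21450528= 0.65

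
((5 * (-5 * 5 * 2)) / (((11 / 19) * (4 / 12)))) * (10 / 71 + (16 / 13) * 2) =-34228500 / 10153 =-3371.27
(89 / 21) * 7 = 89 / 3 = 29.67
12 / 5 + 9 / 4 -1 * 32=-547 / 20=-27.35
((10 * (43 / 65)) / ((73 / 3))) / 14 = 129 / 6643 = 0.02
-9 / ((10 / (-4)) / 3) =54 / 5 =10.80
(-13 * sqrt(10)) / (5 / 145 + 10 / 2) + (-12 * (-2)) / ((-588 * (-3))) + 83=12203 / 147 - 377 * sqrt(10) / 146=74.85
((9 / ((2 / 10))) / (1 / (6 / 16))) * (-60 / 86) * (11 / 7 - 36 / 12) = 10125 / 602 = 16.82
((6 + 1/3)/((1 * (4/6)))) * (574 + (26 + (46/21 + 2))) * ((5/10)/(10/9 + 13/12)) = 723216/553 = 1307.80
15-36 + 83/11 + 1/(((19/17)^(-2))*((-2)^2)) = -167117/12716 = -13.14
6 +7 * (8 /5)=86 /5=17.20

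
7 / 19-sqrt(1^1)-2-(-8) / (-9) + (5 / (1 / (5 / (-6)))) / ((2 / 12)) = -28.52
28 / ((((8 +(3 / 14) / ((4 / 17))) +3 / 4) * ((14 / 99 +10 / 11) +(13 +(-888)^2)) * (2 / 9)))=698544 / 42234380627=0.00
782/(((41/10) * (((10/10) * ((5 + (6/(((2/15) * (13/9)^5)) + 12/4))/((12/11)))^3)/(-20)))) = -13833458497273756714214400/9725675333640806974381079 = -1.42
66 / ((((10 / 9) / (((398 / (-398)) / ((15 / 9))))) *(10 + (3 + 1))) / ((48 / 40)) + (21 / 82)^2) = -35946504 / 11731279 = -3.06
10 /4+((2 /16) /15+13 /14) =2887 /840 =3.44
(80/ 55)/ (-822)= -8/ 4521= -0.00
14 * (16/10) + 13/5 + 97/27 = 772/27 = 28.59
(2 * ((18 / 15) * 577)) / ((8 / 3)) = 5193 / 10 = 519.30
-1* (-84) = 84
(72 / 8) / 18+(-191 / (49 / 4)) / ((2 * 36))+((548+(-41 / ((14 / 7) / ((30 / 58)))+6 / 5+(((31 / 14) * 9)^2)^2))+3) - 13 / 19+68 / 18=16750832495051 / 105836080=158271.48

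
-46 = -46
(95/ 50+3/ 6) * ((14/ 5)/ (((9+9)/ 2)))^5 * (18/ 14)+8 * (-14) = -3826942672/ 34171875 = -111.99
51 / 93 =0.55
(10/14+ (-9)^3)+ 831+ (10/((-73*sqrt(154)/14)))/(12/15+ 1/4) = 102.57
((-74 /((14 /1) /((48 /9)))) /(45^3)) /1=-592 /1913625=-0.00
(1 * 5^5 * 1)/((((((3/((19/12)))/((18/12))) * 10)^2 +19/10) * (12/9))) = 16921875/1165718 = 14.52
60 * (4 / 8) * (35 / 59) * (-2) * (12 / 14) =-1800 / 59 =-30.51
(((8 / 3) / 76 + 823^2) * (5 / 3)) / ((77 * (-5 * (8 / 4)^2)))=-733.04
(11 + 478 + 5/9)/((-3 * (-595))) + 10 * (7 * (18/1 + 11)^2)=945750956/16065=58870.27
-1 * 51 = -51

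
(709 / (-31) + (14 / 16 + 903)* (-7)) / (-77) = 1574799 / 19096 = 82.47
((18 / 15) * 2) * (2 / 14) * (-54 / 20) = -162 / 175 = -0.93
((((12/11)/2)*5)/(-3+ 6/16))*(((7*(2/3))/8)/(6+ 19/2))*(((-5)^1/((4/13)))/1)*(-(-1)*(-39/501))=-8450/170841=-0.05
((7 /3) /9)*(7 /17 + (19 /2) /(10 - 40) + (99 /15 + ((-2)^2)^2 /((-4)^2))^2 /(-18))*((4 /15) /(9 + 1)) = -333487 /15491250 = -0.02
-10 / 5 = -2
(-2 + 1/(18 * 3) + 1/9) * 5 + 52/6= -37/54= -0.69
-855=-855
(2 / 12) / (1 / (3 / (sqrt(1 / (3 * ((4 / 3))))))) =1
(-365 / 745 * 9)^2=431649 / 22201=19.44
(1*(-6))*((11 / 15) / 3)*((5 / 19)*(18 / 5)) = -132 / 95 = -1.39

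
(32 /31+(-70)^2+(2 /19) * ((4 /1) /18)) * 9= 44109.50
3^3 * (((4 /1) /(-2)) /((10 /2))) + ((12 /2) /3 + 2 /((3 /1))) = -122 /15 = -8.13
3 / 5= 0.60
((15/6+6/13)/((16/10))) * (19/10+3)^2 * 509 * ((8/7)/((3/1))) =13443199/1560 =8617.44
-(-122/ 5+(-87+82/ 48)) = 13163/ 120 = 109.69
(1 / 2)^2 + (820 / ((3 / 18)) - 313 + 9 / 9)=18433 / 4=4608.25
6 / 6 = 1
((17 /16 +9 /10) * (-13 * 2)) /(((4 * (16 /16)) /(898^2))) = -10286691.02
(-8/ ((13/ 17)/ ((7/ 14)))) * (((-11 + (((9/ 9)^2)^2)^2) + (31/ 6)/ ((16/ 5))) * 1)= 13685/ 312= 43.86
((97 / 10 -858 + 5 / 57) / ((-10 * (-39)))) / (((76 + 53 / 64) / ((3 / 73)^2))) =-0.00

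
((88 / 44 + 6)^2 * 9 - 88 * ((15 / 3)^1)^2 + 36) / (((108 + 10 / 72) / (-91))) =1336.32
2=2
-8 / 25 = -0.32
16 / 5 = 3.20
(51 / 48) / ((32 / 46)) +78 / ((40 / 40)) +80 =40839 / 256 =159.53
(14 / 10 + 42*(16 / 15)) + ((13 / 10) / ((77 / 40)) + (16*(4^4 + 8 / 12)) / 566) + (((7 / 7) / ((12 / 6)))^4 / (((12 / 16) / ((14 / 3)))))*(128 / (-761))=40345455509 / 746232795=54.07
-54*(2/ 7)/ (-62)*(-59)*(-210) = 95580/ 31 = 3083.23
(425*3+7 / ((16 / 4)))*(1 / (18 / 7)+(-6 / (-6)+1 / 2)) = 86819 / 36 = 2411.64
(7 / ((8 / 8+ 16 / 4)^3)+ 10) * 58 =72906 / 125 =583.25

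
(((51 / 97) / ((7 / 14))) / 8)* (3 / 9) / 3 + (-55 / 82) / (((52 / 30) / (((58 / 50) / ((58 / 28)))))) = -125381 / 620412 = -0.20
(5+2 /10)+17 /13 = 423 /65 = 6.51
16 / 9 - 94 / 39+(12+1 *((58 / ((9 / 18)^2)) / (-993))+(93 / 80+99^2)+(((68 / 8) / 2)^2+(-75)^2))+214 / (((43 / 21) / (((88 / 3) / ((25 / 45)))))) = 20974.57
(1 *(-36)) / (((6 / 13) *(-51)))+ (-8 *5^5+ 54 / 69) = -9774096 / 391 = -24997.69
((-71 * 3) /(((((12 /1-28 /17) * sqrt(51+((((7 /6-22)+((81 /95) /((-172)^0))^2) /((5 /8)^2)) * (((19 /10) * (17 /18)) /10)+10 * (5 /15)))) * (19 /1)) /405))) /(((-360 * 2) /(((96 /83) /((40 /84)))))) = 153983025 * sqrt(20604360741) /100329500568176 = 0.22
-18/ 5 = -3.60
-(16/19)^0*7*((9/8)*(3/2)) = -189/16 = -11.81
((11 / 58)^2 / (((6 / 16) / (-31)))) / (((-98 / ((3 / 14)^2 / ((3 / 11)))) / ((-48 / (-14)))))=247566 / 14134687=0.02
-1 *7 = -7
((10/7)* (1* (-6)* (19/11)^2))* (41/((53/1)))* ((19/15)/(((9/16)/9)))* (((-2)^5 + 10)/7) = 35996032/28567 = 1260.06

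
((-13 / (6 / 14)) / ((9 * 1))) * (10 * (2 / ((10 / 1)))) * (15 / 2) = -455 / 9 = -50.56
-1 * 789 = -789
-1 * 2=-2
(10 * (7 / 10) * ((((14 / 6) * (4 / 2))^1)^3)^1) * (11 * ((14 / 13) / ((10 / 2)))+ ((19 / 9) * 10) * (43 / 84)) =444167164 / 47385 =9373.58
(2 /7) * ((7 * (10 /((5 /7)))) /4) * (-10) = -70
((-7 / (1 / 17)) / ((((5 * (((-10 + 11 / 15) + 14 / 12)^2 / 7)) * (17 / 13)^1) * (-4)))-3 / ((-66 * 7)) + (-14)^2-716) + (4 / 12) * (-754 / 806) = -16281909841 / 31322214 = -519.82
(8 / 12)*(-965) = -1930 / 3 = -643.33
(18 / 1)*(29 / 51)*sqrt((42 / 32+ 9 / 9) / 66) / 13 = 29*sqrt(2442) / 9724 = 0.15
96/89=1.08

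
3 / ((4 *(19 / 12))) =9 / 19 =0.47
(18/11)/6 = 3/11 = 0.27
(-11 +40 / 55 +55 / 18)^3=-2918076589 / 7762392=-375.92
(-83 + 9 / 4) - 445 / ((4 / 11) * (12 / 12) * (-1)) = 1143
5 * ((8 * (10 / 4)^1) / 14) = 7.14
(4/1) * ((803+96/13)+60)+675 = 54035/13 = 4156.54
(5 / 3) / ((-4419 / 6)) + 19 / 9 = 9319 / 4419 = 2.11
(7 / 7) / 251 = 1 / 251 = 0.00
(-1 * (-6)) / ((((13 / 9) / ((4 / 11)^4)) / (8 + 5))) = 13824 / 14641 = 0.94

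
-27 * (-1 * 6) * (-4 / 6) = -108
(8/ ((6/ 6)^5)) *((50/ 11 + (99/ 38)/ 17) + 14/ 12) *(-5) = -2500760/ 10659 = -234.61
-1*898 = -898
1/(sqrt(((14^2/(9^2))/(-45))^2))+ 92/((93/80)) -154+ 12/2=-916199/18228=-50.26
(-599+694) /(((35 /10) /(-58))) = -11020 /7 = -1574.29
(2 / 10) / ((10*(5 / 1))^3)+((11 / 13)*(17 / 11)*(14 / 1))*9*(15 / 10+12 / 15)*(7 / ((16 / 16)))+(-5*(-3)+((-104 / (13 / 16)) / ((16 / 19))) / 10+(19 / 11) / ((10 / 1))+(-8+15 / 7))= 1655966938501 / 625625000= 2646.90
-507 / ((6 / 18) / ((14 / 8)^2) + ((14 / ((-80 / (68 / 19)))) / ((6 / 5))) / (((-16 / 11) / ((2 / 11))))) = -45313632 / 15559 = -2912.37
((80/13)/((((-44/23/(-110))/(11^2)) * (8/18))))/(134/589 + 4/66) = 486838539/1456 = 334367.13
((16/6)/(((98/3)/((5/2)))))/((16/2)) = 5/196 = 0.03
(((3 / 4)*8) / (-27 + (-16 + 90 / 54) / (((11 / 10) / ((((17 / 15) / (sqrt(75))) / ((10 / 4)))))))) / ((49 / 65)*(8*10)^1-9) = -38701698750 / 8929924130033 + 564478200*sqrt(3) / 8929924130033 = -0.00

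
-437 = -437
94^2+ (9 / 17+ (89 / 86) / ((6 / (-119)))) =77333989 / 8772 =8816.00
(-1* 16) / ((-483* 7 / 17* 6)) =136 / 10143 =0.01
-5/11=-0.45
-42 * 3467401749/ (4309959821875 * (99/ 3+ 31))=-72815436729/ 137918714300000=-0.00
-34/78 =-17/39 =-0.44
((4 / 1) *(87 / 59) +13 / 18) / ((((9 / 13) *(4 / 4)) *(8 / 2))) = 91403 / 38232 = 2.39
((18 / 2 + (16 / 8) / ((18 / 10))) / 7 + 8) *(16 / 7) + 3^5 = 16669 / 63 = 264.59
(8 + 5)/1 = 13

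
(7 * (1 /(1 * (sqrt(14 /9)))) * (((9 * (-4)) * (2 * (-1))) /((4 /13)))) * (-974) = -341874 * sqrt(14) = -1279175.38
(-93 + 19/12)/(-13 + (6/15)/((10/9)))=27425/3792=7.23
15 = 15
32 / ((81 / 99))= 352 / 9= 39.11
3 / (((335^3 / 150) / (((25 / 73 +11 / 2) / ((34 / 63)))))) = 483651 / 3732468830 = 0.00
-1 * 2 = -2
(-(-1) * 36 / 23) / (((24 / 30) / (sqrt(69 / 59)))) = 45 * sqrt(4071) / 1357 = 2.12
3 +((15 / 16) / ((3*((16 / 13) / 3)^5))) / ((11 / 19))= 9124947033 / 184549376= 49.44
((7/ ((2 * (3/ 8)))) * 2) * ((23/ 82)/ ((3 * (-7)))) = -92/ 369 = -0.25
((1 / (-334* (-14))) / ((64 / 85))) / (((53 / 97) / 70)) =41225 / 1132928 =0.04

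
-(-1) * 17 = 17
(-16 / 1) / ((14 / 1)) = -8 / 7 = -1.14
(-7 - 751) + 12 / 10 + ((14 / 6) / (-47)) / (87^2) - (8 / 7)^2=-198222847259 / 261471105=-758.11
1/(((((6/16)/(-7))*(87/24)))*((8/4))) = -224/87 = -2.57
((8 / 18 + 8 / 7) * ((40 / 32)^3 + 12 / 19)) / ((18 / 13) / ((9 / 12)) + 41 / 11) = 1605175 / 2180592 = 0.74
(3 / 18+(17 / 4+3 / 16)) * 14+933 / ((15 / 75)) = 113507 / 24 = 4729.46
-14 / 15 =-0.93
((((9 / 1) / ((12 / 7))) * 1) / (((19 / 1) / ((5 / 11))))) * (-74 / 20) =-777 / 1672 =-0.46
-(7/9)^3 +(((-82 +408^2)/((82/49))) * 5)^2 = 302839406650079642/1225449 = 247125263189.31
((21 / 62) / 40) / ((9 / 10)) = 7 / 744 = 0.01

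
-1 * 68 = -68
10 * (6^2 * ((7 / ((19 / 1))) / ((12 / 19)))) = 210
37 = 37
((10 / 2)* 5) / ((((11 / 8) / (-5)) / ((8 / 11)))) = -8000 / 121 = -66.12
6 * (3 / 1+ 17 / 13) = 336 / 13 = 25.85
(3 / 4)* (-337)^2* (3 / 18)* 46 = 2612087 / 4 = 653021.75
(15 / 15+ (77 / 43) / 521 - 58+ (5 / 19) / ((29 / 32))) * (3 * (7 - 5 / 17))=-12599714052 / 11044679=-1140.79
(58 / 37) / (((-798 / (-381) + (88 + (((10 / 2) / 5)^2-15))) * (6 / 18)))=0.06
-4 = -4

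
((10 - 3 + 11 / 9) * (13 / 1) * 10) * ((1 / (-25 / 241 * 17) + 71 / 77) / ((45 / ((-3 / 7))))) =-22353032 / 6185025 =-3.61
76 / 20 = 19 / 5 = 3.80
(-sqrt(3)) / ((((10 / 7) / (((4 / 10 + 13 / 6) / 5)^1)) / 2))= -539* sqrt(3) / 750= -1.24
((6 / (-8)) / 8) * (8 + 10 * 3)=-57 / 16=-3.56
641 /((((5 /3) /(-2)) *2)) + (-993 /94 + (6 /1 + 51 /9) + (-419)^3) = -103720223921 /1410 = -73560442.50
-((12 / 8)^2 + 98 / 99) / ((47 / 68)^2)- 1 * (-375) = 368.22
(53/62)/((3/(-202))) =-5353/93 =-57.56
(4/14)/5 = 0.06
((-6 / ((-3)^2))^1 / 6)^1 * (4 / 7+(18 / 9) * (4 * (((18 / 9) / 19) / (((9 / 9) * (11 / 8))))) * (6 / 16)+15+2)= -8681 / 4389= -1.98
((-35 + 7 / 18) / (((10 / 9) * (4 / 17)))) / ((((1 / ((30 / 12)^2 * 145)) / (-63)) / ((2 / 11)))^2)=-110475018871875 / 7744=-14265885701.43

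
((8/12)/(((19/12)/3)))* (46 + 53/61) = 68616/1159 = 59.20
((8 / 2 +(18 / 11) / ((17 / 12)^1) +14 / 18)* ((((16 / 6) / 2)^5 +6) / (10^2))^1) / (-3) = -145781 / 721710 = -0.20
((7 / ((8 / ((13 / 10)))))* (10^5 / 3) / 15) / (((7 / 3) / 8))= 26000 / 3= 8666.67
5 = 5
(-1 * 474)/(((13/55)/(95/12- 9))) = 4345/2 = 2172.50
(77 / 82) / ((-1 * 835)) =-77 / 68470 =-0.00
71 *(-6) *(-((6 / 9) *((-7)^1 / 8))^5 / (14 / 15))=-30.83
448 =448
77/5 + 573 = 2942/5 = 588.40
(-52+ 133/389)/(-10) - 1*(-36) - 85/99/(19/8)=59713747/1463418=40.80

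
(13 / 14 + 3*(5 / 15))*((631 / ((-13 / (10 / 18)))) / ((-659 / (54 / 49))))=255555 / 2938481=0.09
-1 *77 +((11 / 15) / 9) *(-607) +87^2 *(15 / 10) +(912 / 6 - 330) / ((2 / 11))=2766971 / 270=10248.04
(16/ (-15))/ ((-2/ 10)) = 16/ 3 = 5.33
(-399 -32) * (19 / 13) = -8189 / 13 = -629.92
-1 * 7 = -7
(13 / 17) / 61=0.01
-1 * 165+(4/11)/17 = -30851/187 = -164.98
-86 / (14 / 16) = -688 / 7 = -98.29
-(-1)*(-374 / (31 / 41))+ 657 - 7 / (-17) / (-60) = 162.35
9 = 9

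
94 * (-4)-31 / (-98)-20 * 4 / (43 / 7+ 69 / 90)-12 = -56774243 / 142198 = -399.26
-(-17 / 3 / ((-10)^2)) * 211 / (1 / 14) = 25109 / 150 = 167.39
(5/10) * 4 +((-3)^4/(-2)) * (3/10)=-203/20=-10.15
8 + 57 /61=545 /61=8.93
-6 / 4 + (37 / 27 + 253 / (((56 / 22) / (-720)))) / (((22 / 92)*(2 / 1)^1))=-622161803 / 4158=-149630.06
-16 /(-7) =16 /7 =2.29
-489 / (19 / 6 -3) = -2934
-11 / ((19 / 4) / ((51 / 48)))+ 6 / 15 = -783 / 380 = -2.06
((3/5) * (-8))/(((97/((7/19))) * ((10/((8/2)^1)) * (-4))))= 84/46075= 0.00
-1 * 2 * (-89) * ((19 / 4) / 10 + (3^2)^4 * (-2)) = -46712629 / 20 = -2335631.45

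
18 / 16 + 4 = 41 / 8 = 5.12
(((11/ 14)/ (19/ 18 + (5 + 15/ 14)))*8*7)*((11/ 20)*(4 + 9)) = 99099/ 2245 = 44.14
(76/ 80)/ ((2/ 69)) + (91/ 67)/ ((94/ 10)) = 4146539/ 125960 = 32.92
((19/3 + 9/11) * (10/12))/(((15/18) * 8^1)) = 59/66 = 0.89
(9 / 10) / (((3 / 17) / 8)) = 204 / 5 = 40.80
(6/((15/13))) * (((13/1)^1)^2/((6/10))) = 4394/3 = 1464.67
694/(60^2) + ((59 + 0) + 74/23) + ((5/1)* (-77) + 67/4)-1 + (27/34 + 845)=379316027/703800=538.95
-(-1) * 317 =317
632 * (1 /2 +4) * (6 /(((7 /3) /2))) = 102384 /7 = 14626.29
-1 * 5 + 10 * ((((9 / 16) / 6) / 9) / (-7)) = -5.01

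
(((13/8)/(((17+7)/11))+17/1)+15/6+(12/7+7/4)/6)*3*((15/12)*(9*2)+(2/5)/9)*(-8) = -11356313/1008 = -11266.18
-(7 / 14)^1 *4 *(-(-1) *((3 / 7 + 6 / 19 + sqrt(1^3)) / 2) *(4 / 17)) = -928 / 2261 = -0.41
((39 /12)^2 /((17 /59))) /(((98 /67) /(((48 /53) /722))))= 2004171 /63751156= 0.03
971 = 971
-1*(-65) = 65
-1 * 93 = -93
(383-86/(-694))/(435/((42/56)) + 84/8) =0.65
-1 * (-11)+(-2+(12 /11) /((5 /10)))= 123 /11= 11.18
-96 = -96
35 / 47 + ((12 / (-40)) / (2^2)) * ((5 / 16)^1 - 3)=28463 / 30080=0.95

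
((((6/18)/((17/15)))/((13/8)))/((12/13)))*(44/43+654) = 128.44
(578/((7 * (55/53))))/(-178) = -15317/34265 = -0.45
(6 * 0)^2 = 0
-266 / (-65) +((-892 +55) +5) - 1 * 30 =-55764 / 65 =-857.91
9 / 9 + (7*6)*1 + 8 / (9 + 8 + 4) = 911 / 21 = 43.38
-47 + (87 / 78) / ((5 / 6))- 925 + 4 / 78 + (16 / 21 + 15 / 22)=-9701357 / 10010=-969.17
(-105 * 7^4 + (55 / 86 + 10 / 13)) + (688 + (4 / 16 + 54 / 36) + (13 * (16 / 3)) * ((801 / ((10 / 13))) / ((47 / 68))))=-77221021783 / 525460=-146958.90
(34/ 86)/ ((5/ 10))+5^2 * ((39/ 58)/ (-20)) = -497/ 9976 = -0.05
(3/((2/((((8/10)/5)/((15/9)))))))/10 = 9/625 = 0.01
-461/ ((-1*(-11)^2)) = 461/ 121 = 3.81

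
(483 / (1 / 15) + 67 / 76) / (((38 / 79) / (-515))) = -22404700595 / 2888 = -7757860.32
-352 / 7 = -50.29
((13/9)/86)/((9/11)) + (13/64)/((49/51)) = 2533453/10922688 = 0.23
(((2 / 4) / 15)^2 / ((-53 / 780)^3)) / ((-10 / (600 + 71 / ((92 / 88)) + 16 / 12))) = 811624528 / 3424171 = 237.03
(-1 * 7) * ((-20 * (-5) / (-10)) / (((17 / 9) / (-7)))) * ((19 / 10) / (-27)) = 931 / 51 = 18.25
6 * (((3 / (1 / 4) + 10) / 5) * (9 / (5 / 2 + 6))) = 2376 / 85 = 27.95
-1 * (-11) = 11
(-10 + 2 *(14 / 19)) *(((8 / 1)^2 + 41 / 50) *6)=-1575126 / 475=-3316.05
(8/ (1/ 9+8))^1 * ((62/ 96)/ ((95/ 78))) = 3627/ 6935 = 0.52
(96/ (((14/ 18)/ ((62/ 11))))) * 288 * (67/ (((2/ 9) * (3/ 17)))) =26358027264/ 77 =342312042.39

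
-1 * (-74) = 74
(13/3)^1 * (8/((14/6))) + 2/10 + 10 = 877/35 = 25.06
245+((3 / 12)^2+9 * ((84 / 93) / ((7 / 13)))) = 129039 / 496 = 260.16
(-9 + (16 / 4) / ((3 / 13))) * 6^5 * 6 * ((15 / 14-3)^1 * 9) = -47239200 / 7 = -6748457.14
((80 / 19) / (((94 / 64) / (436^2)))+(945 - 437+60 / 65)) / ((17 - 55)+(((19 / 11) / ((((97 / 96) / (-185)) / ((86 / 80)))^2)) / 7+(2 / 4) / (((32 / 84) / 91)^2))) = 587226774296988672 / 40965167312280341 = 14.33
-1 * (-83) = 83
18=18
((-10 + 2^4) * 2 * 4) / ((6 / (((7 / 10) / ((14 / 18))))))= 36 / 5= 7.20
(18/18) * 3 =3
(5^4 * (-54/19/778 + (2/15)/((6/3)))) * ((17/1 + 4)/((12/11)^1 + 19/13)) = 174824650/539543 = 324.02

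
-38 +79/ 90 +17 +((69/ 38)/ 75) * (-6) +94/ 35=-1052269/ 59850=-17.58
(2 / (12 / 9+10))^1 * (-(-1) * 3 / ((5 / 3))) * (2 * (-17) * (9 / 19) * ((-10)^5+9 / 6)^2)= -9719708402187 / 190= -51156360011.51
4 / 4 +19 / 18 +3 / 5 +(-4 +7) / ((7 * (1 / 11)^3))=361043 / 630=573.08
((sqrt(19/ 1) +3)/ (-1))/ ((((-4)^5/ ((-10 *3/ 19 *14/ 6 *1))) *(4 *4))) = -0.00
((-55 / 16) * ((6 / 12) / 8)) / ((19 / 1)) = -55 / 4864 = -0.01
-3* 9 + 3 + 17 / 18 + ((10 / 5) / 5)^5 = -1296299 / 56250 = -23.05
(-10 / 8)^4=625 / 256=2.44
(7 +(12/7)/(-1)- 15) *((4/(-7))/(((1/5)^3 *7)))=34000/343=99.13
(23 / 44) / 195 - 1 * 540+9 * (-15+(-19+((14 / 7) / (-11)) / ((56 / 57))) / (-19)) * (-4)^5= 701032531 / 5460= 128394.24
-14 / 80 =-7 / 40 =-0.18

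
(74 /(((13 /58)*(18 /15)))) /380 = 1073 /1482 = 0.72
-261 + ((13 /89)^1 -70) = -330.85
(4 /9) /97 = 4 /873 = 0.00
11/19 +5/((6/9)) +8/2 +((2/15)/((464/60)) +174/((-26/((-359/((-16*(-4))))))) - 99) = -49.36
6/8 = 3/4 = 0.75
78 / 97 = 0.80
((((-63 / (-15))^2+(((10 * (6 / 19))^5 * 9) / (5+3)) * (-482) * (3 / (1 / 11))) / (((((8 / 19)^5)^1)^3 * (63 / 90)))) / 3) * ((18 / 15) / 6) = -710923962220414535144650047 / 3078632557772800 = -230921991786.74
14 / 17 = 0.82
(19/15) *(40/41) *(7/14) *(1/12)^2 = 0.00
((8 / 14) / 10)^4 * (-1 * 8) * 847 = -15488 / 214375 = -0.07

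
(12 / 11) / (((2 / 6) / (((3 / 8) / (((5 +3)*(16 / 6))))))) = 0.06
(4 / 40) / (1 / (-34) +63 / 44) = 374 / 5245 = 0.07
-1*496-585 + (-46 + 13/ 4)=-4495/ 4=-1123.75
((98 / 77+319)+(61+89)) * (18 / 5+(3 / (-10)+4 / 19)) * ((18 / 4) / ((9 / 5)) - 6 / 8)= 24152737 / 8360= 2889.08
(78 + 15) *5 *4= 1860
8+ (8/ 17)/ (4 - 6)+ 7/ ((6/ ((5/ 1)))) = 1387/ 102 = 13.60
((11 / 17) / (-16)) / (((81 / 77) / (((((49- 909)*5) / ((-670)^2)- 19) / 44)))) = 3285359 / 197803296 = 0.02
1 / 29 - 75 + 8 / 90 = -97714 / 1305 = -74.88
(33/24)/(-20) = -11/160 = -0.07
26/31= 0.84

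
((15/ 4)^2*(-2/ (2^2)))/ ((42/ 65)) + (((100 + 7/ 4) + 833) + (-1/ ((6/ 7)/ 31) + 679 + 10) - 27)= 2082799/ 1344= 1549.70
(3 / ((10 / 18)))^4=531441 / 625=850.31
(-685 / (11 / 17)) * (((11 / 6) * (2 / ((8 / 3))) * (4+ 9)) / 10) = -30277 / 16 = -1892.31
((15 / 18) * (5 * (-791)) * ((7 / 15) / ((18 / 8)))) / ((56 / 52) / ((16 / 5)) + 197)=-5758480 / 1662363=-3.46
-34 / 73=-0.47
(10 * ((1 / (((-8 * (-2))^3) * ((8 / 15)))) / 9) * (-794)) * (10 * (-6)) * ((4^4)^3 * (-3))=-1219584000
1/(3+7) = 1/10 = 0.10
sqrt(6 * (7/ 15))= 1.67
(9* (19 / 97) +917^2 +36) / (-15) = -81569896 / 1455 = -56061.78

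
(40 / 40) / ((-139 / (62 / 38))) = -31 / 2641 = -0.01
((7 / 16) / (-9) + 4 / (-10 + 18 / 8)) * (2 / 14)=-2521 / 31248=-0.08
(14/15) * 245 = 686/3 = 228.67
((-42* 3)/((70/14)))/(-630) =1/25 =0.04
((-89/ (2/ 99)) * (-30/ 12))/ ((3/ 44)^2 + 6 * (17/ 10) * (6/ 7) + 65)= 746291700/ 4997131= 149.34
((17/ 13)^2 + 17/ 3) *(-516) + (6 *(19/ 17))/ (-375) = -3806.41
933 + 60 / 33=934.82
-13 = -13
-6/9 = -2/3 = -0.67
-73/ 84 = -0.87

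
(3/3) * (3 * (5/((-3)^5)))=-5/81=-0.06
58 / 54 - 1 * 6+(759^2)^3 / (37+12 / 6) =1720652480153453240 / 351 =4902143818101006.38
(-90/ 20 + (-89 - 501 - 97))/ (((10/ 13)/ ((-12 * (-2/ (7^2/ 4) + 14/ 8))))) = 16774407/ 980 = 17116.74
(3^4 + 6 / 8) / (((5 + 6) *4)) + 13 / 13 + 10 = 2263 / 176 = 12.86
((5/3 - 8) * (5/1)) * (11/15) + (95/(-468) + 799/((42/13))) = 733445/3276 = 223.88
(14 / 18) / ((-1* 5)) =-7 / 45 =-0.16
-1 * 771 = -771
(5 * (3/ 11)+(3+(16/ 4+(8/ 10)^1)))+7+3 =1054/ 55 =19.16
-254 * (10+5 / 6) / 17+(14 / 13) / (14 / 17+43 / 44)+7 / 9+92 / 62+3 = -4318928051 / 27684891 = -156.00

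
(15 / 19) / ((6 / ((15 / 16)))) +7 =4331 / 608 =7.12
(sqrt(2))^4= 4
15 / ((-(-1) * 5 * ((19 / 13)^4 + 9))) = 85683 / 387370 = 0.22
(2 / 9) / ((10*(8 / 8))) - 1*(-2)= 91 / 45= 2.02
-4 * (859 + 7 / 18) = -30938 / 9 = -3437.56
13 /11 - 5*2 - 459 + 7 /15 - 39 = -83548 /165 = -506.35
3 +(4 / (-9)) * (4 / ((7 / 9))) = 5 / 7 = 0.71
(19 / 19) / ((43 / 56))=56 / 43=1.30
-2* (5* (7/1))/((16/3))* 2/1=-105/4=-26.25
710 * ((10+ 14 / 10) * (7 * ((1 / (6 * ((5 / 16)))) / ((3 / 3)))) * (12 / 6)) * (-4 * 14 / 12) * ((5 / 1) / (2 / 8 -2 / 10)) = -84609280 / 3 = -28203093.33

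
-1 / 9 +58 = 521 / 9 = 57.89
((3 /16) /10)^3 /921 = 0.00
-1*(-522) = 522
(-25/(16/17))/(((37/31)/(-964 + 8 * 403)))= -7443875/148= -50296.45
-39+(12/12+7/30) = -1133/30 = -37.77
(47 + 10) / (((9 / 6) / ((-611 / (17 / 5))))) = -116090 / 17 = -6828.82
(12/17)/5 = 12/85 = 0.14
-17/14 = -1.21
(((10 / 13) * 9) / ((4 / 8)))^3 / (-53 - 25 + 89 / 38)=-1772928 / 50531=-35.09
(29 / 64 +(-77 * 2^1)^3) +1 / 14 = -1636214037 / 448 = -3652263.48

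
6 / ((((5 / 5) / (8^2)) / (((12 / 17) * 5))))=23040 / 17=1355.29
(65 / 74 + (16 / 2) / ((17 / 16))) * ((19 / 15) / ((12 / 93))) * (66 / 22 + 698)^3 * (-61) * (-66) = 1439973080278703663 / 12580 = 114465268702599.66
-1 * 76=-76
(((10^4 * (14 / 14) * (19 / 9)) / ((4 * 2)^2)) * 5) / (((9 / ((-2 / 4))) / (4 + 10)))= -415625 / 324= -1282.79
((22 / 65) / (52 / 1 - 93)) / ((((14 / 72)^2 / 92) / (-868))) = 325264896 / 18655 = 17435.80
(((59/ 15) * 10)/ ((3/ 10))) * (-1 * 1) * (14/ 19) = -16520/ 171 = -96.61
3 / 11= 0.27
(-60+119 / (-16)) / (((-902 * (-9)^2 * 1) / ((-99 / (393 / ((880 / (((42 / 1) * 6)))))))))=-59345 / 73088568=-0.00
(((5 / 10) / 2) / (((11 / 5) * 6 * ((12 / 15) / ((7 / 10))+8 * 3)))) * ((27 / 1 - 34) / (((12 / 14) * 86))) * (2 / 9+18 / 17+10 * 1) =-1480045 / 1834119936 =-0.00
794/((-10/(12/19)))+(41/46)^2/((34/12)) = -85206219/1708670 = -49.87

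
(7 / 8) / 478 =7 / 3824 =0.00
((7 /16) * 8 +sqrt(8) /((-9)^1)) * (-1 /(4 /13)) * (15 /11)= -1365 /88 +65 * sqrt(2) /66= -14.12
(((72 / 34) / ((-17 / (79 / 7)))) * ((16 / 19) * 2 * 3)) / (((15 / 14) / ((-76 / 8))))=91008 / 1445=62.98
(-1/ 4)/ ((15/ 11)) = -11/ 60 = -0.18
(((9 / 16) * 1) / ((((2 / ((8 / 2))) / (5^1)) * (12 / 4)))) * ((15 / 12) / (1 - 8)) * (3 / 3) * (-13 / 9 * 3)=325 / 224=1.45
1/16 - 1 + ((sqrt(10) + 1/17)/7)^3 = -0.84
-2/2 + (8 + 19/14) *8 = 517/7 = 73.86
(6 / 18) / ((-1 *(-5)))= 1 / 15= 0.07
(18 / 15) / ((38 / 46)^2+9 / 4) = 12696 / 31025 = 0.41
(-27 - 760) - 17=-804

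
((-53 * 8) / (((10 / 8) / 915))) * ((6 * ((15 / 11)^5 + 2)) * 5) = -62524763.00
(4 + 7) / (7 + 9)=11 / 16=0.69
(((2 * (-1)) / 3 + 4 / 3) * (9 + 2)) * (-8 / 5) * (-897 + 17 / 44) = 10520.27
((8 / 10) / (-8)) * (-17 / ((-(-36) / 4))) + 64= 64.19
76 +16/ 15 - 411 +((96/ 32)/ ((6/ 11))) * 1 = -9853/ 30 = -328.43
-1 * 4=-4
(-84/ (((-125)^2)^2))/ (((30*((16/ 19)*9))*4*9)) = -133/ 3164062500000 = -0.00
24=24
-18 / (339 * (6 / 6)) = -6 / 113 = -0.05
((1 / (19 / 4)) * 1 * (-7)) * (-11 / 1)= 308 / 19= 16.21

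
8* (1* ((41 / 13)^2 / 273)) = 13448 / 46137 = 0.29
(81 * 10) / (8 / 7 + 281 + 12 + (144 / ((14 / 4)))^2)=39690 / 97357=0.41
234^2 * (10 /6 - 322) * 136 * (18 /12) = -3578195088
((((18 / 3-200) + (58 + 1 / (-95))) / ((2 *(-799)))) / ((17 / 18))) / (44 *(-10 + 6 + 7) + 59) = 116289 / 246463535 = 0.00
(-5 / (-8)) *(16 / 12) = 5 / 6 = 0.83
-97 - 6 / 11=-1073 / 11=-97.55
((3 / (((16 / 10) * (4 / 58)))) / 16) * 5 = 2175 / 256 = 8.50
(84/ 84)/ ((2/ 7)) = 7/ 2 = 3.50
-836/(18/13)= -5434/9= -603.78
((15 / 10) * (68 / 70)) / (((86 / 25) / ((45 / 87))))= 3825 / 17458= 0.22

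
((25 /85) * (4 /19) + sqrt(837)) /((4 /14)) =70 /323 + 21 * sqrt(93) /2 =101.48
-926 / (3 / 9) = -2778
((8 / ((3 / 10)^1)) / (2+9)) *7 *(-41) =-22960 / 33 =-695.76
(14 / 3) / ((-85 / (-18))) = 84 / 85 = 0.99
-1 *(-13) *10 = 130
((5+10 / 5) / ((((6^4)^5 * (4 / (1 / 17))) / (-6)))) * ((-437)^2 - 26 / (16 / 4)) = -2673475 / 82872924641427456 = -0.00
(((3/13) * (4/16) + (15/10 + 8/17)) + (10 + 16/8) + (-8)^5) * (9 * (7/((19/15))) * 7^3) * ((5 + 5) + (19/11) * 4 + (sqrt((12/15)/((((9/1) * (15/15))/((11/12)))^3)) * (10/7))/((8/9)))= -872820849337605/92378-546226850015 * sqrt(165)/268736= -9474471633.88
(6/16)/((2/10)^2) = 75/8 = 9.38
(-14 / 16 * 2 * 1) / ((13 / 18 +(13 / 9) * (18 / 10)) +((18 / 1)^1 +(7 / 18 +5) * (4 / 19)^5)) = -0.08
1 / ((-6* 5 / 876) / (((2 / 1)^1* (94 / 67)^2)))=-2580112 / 22445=-114.95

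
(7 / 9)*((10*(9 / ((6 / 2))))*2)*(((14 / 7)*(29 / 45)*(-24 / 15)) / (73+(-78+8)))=-12992 / 405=-32.08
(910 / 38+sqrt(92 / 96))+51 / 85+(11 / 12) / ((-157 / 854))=20.54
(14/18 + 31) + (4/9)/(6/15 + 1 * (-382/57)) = 128129/4041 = 31.71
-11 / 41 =-0.27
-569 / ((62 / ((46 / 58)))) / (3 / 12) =-26174 / 899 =-29.11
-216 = -216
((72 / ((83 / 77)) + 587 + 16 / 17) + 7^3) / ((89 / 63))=88691778 / 125579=706.26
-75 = -75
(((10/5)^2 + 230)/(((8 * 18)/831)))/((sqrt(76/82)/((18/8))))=97227 * sqrt(1558)/1216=3156.00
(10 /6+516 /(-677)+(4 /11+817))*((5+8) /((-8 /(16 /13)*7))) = -233.79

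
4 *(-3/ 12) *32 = -32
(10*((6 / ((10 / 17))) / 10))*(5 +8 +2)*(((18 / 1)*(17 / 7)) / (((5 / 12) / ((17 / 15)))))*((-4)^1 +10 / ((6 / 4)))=8489664 / 175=48512.37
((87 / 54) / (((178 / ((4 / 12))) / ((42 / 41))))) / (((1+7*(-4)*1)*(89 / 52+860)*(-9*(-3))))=-5278 / 1072776257001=-0.00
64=64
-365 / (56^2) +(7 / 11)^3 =589833 / 4174016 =0.14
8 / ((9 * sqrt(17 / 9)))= 8 * sqrt(17) / 51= 0.65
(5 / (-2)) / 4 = -5 / 8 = -0.62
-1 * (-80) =80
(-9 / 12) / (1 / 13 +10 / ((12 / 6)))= -13 / 88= -0.15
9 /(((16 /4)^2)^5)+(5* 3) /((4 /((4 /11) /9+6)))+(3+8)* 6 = 3067609385 /34603008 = 88.65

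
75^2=5625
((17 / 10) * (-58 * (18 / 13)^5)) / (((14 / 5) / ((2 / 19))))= -18.86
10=10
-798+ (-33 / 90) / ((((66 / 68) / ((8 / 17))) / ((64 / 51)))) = -1831922 / 2295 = -798.22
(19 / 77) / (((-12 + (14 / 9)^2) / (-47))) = 72333 / 59752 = 1.21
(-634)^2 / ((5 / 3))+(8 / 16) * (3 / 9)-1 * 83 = 7232723 / 30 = 241090.77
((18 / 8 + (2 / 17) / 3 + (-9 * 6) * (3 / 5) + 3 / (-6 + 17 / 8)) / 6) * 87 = -447.83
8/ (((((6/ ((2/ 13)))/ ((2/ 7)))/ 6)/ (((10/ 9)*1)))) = 320/ 819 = 0.39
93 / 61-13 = -700 / 61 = -11.48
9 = 9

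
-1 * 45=-45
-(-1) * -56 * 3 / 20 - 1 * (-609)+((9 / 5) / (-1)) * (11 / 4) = 11913 / 20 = 595.65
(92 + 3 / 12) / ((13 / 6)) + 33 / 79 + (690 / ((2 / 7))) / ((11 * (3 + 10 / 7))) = 64836921 / 700414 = 92.57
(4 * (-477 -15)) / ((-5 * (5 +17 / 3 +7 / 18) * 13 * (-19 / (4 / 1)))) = -141696 / 245765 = -0.58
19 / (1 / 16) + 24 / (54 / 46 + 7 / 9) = 31946 / 101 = 316.30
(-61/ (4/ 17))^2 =1075369/ 16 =67210.56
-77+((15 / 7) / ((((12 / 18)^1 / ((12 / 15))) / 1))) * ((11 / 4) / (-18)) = -2167 / 28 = -77.39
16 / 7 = 2.29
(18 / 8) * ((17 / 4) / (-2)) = -153 / 32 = -4.78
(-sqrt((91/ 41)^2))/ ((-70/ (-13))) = -169/ 410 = -0.41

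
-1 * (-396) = 396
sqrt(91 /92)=sqrt(2093) /46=0.99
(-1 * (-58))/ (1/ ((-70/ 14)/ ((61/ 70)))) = -20300/ 61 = -332.79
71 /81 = 0.88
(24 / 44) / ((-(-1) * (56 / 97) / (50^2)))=181875 / 77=2362.01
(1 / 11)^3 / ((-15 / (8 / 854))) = -4 / 8525055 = -0.00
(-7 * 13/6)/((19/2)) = -1.60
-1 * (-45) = 45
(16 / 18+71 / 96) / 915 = 469 / 263520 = 0.00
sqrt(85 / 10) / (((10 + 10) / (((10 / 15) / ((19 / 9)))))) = 3 *sqrt(34) / 380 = 0.05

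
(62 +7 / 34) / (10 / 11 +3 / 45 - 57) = -348975 / 314296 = -1.11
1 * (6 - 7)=-1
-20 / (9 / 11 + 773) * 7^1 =-55 / 304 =-0.18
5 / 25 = 1 / 5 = 0.20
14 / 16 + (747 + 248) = 7967 / 8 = 995.88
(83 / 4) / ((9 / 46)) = 1909 / 18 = 106.06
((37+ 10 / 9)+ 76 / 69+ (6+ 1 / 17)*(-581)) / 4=-3062378 / 3519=-870.24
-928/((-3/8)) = 7424/3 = 2474.67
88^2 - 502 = 7242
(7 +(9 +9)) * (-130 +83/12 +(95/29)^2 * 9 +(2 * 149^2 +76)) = 11215112975/10092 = 1111287.45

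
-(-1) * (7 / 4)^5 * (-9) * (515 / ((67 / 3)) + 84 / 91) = -3159732807 / 891904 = -3542.68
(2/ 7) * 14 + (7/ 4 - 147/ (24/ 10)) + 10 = -91/ 2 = -45.50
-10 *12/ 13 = -120/ 13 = -9.23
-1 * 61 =-61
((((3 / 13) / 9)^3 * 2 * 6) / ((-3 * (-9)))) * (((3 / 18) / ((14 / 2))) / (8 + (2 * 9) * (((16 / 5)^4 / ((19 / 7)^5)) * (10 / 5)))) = 1547561875 / 291679577417103876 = 0.00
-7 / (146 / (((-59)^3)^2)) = -295263735487 / 146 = -2022354352.65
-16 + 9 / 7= -103 / 7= -14.71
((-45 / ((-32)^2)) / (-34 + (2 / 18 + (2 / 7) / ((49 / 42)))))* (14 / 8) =138915 / 60772352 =0.00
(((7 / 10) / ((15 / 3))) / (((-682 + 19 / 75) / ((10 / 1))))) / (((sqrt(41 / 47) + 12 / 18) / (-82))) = -2428020 / 9254711 + 77490 * sqrt(1927) / 9254711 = 0.11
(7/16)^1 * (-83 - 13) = -42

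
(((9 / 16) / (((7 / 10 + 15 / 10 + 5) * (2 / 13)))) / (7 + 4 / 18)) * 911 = 8199 / 128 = 64.05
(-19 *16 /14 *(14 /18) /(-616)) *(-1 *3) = -19 /231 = -0.08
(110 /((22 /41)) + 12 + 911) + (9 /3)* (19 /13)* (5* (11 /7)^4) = 39380949 /31213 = 1261.68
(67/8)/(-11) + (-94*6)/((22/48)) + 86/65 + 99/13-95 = -7535347/5720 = -1317.37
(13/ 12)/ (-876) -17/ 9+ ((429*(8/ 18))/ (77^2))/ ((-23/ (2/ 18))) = -1.89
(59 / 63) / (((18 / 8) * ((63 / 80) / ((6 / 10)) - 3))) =-3776 / 15309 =-0.25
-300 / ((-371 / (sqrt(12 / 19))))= 600 * sqrt(57) / 7049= 0.64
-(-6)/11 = 6/11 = 0.55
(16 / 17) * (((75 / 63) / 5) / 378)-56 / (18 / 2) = -419792 / 67473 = -6.22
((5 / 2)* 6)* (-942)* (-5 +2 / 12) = 68295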